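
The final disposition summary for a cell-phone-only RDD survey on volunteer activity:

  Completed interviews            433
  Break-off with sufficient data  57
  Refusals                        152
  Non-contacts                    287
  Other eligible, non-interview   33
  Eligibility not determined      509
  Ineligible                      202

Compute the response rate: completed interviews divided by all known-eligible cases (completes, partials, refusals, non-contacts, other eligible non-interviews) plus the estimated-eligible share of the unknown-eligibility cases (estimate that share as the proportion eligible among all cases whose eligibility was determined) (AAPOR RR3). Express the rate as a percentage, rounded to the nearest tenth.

31.3%

Num → 433
Eligible (known) → 433 + 57 + 152 + 287 + 33 = 962
e = 962 / (962 + 202) = 962 / 1164 = 0.8265
Eligible share of unknowns → 0.8265 × 509 = 420.69
Base → 962 + 420.69 = 1382.69
RR3 = 433 / 1382.69 = 0.3132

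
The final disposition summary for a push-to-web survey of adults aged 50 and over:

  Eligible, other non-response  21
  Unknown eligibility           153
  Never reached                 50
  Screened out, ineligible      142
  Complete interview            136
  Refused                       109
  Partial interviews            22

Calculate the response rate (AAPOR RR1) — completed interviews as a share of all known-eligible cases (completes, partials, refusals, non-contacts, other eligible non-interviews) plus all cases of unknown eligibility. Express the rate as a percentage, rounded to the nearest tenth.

27.7%

Num: 136
Denominator: 136 + 22 + 109 + 50 + 21 + 153 = 491
RR1 = 136 / 491 = 0.2770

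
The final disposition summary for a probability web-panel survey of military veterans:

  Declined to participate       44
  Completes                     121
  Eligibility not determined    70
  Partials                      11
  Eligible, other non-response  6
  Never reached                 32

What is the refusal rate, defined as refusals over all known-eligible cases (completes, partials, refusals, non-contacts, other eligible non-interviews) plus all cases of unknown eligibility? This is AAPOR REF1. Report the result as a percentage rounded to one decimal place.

Top: 44
Base: 121 + 11 + 44 + 32 + 6 + 70 = 284
REF1 = 44 / 284 = 0.1549

15.5%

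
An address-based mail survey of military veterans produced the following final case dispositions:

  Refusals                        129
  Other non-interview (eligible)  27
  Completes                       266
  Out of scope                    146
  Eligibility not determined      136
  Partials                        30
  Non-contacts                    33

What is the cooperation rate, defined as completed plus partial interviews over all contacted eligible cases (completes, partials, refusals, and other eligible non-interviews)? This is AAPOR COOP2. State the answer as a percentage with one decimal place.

65.5%

Numerator → 266 + 30 = 296
Denominator → 266 + 30 + 129 + 27 = 452
COOP2 = 296 / 452 = 0.6549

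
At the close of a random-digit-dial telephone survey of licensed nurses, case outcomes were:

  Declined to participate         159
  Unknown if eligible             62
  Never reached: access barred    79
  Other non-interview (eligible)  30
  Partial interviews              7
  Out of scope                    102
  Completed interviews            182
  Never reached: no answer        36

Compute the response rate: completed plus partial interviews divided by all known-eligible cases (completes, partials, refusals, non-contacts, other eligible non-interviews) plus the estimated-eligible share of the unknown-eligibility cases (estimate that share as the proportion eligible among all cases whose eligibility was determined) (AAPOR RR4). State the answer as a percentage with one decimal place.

34.7%

Non-contacts = 36 + 79 = 115
Num: 182 + 7 = 189
Determined eligible: 182 + 7 + 159 + 115 + 30 = 493
e = 493 / (493 + 102) = 493 / 595 = 0.8286
e × U: 0.8286 × 62 = 51.37
Denom: 493 + 51.37 = 544.37
RR4 = 189 / 544.37 = 0.3472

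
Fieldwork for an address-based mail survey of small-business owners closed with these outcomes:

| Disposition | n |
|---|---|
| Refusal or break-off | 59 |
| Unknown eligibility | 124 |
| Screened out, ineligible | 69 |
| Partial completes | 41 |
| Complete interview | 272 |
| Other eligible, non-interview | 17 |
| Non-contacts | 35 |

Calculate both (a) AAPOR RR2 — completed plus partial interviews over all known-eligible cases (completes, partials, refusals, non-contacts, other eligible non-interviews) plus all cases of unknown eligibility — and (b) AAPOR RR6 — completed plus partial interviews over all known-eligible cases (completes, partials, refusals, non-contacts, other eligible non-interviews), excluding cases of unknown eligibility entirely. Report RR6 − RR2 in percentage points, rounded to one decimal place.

Numerator: 272 + 41 = 313
Denominator: 272 + 41 + 59 + 35 + 17 + 124 = 548
RR2 = 313 / 548 = 0.5712
Denominator: 272 + 41 + 59 + 35 + 17 = 424
RR6 = 313 / 424 = 0.7382
Difference = 73.82 − 57.12 = 16.70 percentage points

16.7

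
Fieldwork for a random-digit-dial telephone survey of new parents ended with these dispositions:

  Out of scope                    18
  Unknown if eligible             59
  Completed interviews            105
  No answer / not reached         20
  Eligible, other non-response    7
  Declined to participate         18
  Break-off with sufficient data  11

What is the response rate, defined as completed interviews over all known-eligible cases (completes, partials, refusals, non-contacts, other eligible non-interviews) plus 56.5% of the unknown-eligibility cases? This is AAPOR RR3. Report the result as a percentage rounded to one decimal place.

54.0%

Top → 105
Known eligible → 105 + 11 + 18 + 20 + 7 = 161
Estimated eligible among unknowns → 0.5650 × 59 = 33.33
Denominator → 161 + 33.33 = 194.33
RR3 = 105 / 194.33 = 0.5403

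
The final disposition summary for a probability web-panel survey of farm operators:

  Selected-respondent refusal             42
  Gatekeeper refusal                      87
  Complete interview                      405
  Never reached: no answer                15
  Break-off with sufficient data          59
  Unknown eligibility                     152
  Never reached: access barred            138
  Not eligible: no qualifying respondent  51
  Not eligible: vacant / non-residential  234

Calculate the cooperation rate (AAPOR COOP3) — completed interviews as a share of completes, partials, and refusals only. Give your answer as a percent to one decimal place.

68.3%

Declined to participate = 87 + 42 = 129
No answer / not reached = 15 + 138 = 153
Ineligible = 51 + 234 = 285
Num: 405
Denominator: 405 + 59 + 129 = 593
COOP3 = 405 / 593 = 0.6830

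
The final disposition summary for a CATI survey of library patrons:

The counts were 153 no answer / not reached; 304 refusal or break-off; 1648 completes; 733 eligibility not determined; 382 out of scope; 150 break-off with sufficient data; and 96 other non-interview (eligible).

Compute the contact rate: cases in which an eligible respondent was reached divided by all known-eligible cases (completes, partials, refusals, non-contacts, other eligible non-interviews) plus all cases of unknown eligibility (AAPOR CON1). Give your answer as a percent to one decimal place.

Numerator = 1648 + 150 + 304 + 96 = 2198
Denom = 1648 + 150 + 304 + 153 + 96 + 733 = 3084
CON1 = 2198 / 3084 = 0.7127

71.3%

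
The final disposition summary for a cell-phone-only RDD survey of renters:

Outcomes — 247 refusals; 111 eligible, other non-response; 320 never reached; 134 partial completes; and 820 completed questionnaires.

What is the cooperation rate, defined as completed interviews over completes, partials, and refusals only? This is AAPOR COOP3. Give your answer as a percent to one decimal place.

68.3%

Num = 820
Denominator = 820 + 134 + 247 = 1201
COOP3 = 820 / 1201 = 0.6828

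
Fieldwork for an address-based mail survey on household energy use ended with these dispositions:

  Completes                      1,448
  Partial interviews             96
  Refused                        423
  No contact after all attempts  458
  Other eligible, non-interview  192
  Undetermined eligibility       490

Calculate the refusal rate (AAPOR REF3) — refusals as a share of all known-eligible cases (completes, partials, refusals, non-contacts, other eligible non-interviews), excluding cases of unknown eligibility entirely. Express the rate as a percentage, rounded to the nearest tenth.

Numerator = 423
Denom = 1448 + 96 + 423 + 458 + 192 = 2617
REF3 = 423 / 2617 = 0.1616

16.2%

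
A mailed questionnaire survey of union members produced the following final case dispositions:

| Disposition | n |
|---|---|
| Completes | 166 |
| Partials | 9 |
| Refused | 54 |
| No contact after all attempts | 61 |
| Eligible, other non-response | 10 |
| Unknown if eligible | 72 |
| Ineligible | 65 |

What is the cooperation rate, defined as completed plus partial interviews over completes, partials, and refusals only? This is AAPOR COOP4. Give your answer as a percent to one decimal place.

76.4%

Top = 166 + 9 = 175
Denominator = 166 + 9 + 54 = 229
COOP4 = 175 / 229 = 0.7642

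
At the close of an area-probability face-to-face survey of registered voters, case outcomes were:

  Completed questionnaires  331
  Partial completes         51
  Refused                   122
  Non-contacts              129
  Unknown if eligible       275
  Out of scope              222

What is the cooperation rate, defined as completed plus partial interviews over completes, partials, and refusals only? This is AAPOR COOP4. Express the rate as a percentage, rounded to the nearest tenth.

75.8%

Numerator = 331 + 51 = 382
Denominator = 331 + 51 + 122 = 504
COOP4 = 382 / 504 = 0.7579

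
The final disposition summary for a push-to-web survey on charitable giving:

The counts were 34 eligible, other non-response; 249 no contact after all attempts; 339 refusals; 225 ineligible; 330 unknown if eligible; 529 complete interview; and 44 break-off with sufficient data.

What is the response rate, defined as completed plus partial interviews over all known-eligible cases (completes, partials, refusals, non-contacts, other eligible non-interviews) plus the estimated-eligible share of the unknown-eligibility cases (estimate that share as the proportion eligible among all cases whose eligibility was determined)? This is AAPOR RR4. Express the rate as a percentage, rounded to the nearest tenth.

38.9%

Top: 529 + 44 = 573
Known eligible: 529 + 44 + 339 + 249 + 34 = 1195
e = 1195 / (1195 + 225) = 1195 / 1420 = 0.8415
Eligible share of unknowns: 0.8415 × 330 = 277.69
Denom: 1195 + 277.69 = 1472.69
RR4 = 573 / 1472.69 = 0.3891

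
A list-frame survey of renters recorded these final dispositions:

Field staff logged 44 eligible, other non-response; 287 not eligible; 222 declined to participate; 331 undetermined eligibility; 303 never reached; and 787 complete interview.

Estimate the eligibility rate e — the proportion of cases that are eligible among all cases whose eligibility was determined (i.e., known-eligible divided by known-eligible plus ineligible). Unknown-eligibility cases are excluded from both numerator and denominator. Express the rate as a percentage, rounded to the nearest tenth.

Known eligible = 787 + 222 + 303 + 44 = 1356
e = 1356 / (1356 + 287) = 1356 / 1643 = 0.8253

82.5%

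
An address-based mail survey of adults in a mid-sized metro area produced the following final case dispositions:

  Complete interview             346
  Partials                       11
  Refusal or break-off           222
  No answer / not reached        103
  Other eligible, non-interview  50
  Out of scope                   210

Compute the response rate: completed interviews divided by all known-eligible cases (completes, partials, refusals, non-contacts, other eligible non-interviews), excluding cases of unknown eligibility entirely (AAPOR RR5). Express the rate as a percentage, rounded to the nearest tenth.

Numerator = 346
Denominator = 346 + 11 + 222 + 103 + 50 = 732
RR5 = 346 / 732 = 0.4727

47.3%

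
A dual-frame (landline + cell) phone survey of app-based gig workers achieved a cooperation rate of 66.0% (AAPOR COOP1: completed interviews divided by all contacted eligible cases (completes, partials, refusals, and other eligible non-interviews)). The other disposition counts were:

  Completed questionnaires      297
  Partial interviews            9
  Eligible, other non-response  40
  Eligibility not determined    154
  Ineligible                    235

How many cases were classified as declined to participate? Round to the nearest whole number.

COOP1 = 297 / D = 0.660
D = 297 / 0.660 = 450.0
Other denominator terms total 346
declined to participate = 450.0 − 346 ≈ 104

104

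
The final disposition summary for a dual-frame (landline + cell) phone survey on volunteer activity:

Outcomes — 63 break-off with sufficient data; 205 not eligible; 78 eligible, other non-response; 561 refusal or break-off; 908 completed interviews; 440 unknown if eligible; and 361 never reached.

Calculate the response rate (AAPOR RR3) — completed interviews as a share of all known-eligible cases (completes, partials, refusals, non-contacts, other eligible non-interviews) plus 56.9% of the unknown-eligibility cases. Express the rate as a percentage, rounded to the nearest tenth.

Top: 908
Eligible (known): 908 + 63 + 561 + 361 + 78 = 1971
Eligible share of unknowns: 0.5690 × 440 = 250.36
Denom: 1971 + 250.36 = 2221.36
RR3 = 908 / 2221.36 = 0.4088

40.9%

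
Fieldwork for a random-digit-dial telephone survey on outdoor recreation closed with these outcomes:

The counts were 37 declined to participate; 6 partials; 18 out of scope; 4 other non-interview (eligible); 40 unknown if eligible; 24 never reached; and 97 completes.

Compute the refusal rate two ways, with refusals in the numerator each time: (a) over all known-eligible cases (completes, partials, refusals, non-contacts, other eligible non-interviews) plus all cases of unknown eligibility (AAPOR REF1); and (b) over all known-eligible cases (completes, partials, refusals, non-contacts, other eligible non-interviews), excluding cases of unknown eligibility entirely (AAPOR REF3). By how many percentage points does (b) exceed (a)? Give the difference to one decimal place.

4.2

Num = 37
Base = 97 + 6 + 37 + 24 + 4 + 40 = 208
REF1 = 37 / 208 = 0.1779
Base = 97 + 6 + 37 + 24 + 4 = 168
REF3 = 37 / 168 = 0.2202
Difference = 22.02 − 17.79 = 4.23 percentage points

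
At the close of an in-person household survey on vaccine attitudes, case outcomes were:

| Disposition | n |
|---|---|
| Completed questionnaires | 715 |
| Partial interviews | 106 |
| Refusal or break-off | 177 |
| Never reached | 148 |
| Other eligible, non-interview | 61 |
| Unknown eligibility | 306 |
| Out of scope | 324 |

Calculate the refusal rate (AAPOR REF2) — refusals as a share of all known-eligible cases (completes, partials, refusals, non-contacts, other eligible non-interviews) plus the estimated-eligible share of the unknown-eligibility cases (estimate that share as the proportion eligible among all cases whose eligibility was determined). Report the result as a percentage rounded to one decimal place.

Numerator = 177
Determined eligible = 715 + 106 + 177 + 148 + 61 = 1207
e = 1207 / (1207 + 324) = 1207 / 1531 = 0.7884
Eligible share of unknowns = 0.7884 × 306 = 241.25
Base = 1207 + 241.25 = 1448.25
REF2 = 177 / 1448.25 = 0.1222

12.2%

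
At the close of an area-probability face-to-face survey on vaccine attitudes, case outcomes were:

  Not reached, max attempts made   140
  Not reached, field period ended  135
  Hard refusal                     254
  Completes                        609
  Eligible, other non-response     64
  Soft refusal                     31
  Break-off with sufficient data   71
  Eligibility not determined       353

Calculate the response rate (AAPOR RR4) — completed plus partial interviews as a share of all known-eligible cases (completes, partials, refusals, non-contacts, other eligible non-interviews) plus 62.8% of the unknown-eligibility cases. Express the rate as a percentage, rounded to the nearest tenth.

44.6%

Refusal or break-off = 254 + 31 = 285
No answer / not reached = 135 + 140 = 275
Num: 609 + 71 = 680
Eligible (known): 609 + 71 + 285 + 275 + 64 = 1304
Eligible share of unknowns: 0.6280 × 353 = 221.68
Denominator: 1304 + 221.68 = 1525.68
RR4 = 680 / 1525.68 = 0.4457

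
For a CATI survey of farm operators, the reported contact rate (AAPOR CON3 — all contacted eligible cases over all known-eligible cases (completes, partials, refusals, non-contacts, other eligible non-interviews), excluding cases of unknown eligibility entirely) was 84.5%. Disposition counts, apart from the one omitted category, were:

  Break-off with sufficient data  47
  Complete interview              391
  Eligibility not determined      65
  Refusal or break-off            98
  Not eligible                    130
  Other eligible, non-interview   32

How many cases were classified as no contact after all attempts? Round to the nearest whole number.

Num → 391 + 47 + 98 + 32 = 568
CON3 = 568 / D = 0.845
D = 568 / 0.845 = 672.2
Other denominator terms total 568
no contact after all attempts = 672.2 − 568 ≈ 104

104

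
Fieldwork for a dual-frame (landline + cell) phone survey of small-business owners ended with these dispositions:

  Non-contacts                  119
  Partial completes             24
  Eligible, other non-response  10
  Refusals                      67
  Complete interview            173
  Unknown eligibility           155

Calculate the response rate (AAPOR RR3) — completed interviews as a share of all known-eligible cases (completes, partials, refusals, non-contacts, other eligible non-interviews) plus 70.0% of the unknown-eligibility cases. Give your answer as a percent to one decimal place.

34.5%

Num = 173
Determined eligible = 173 + 24 + 67 + 119 + 10 = 393
e × U = 0.7000 × 155 = 108.50
Denominator = 393 + 108.50 = 501.50
RR3 = 173 / 501.50 = 0.3450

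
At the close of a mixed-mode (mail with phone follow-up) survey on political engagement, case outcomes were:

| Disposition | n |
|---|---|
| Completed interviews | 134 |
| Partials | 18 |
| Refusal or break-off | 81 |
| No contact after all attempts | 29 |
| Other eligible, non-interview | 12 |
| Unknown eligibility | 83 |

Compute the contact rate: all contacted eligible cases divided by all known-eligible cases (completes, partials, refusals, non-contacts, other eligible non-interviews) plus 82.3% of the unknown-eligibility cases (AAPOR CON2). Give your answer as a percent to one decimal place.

Top = 134 + 18 + 81 + 12 = 245
Determined eligible = 134 + 18 + 81 + 29 + 12 = 274
e × U = 0.8230 × 83 = 68.31
Denominator = 274 + 68.31 = 342.31
CON2 = 245 / 342.31 = 0.7157

71.6%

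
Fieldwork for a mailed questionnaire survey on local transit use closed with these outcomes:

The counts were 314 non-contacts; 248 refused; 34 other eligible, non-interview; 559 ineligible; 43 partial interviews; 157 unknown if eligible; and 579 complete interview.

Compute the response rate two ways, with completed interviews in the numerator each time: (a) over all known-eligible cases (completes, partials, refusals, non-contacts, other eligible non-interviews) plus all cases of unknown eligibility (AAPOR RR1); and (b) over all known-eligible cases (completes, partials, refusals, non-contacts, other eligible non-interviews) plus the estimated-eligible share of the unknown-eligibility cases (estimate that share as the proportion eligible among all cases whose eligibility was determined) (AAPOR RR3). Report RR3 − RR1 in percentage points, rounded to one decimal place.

Numerator = 579
Denominator = 579 + 43 + 248 + 314 + 34 + 157 = 1375
RR1 = 579 / 1375 = 0.4211
Eligible (known) = 579 + 43 + 248 + 314 + 34 = 1218
e = 1218 / (1218 + 559) = 1218 / 1777 = 0.6854
Estimated eligible among unknowns = 0.6854 × 157 = 107.61
Denominator = 1218 + 107.61 = 1325.61
RR3 = 579 / 1325.61 = 0.4368
Difference = 43.68 − 42.11 = 1.57 percentage points

1.6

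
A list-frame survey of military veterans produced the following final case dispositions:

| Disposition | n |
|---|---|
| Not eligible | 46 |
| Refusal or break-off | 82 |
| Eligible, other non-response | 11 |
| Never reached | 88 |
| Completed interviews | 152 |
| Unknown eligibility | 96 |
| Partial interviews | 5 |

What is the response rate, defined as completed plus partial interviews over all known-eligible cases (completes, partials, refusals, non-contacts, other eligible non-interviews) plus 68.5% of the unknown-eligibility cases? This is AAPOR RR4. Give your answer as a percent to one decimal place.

38.9%

Numerator → 152 + 5 = 157
Known eligible → 152 + 5 + 82 + 88 + 11 = 338
e × U → 0.6850 × 96 = 65.76
Denom → 338 + 65.76 = 403.76
RR4 = 157 / 403.76 = 0.3888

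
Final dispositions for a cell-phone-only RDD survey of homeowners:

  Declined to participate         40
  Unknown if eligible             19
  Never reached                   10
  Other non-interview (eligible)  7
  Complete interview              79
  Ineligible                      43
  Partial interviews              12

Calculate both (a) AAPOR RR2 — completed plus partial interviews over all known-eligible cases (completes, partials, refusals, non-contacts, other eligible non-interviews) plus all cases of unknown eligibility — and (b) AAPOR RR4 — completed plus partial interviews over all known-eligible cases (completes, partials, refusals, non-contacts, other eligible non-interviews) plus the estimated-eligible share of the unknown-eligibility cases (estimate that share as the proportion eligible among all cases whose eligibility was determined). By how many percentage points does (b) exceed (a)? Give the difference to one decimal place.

Numerator → 79 + 12 = 91
Base → 79 + 12 + 40 + 10 + 7 + 19 = 167
RR2 = 91 / 167 = 0.5449
Eligible (known) → 79 + 12 + 40 + 10 + 7 = 148
e = 148 / (148 + 43) = 148 / 191 = 0.7749
Estimated eligible among unknowns → 0.7749 × 19 = 14.72
Base → 148 + 14.72 = 162.72
RR4 = 91 / 162.72 = 0.5592
Difference = 55.92 − 54.49 = 1.43 percentage points

1.4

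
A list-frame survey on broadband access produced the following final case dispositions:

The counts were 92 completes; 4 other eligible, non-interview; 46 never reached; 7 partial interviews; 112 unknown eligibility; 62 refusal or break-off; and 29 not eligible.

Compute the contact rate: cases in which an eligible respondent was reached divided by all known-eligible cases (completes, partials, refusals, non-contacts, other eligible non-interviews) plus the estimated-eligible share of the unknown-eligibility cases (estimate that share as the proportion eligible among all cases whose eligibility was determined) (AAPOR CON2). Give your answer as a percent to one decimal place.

Top: 92 + 7 + 62 + 4 = 165
Determined eligible: 92 + 7 + 62 + 46 + 4 = 211
e = 211 / (211 + 29) = 211 / 240 = 0.8792
e × U: 0.8792 × 112 = 98.47
Denom: 211 + 98.47 = 309.47
CON2 = 165 / 309.47 = 0.5332

53.3%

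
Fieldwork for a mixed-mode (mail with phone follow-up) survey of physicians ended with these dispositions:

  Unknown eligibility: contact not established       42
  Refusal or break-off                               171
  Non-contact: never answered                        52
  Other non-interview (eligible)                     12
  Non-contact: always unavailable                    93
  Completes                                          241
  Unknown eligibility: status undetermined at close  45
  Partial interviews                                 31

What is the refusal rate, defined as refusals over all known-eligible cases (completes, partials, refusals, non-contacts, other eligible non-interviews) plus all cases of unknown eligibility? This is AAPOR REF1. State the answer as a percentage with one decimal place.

No contact after all attempts = 52 + 93 = 145
Unknown if eligible = 42 + 45 = 87
Numerator = 171
Denominator = 241 + 31 + 171 + 145 + 12 + 87 = 687
REF1 = 171 / 687 = 0.2489

24.9%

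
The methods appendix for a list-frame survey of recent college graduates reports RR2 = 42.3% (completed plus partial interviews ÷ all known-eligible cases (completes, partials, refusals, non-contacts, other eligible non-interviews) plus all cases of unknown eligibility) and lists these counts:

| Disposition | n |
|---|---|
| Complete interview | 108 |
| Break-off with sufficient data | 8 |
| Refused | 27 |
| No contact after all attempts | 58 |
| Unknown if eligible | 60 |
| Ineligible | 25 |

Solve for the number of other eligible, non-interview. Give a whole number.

Top: 108 + 8 = 116
RR2 = 116 / D = 0.423
D = 116 / 0.423 = 274.2
Remaining denominator categories sum to 261
other eligible, non-interview = 274.2 − 261 ≈ 13

13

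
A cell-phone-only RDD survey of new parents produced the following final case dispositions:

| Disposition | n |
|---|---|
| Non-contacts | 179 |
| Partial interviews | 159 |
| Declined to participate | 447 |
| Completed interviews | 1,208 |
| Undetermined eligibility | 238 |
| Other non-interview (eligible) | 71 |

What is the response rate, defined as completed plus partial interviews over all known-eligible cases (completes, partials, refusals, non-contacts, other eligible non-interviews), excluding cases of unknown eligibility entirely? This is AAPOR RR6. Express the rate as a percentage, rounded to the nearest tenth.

66.2%

Top: 1208 + 159 = 1367
Denom: 1208 + 159 + 447 + 179 + 71 = 2064
RR6 = 1367 / 2064 = 0.6623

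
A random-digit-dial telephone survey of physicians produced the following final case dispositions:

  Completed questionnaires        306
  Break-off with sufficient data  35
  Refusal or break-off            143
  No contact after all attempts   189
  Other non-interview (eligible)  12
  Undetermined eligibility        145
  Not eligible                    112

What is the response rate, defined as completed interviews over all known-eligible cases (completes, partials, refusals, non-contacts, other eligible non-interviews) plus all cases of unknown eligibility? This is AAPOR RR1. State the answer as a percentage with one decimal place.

36.9%

Num: 306
Denom: 306 + 35 + 143 + 189 + 12 + 145 = 830
RR1 = 306 / 830 = 0.3687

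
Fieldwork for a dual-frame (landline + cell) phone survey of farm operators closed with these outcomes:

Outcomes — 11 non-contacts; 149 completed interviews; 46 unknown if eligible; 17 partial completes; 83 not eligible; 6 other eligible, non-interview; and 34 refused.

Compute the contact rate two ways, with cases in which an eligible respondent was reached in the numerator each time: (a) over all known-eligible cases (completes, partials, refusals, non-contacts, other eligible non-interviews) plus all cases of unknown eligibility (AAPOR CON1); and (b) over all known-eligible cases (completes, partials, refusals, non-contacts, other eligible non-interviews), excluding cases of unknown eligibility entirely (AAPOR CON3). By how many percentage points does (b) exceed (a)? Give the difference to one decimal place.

Num → 149 + 17 + 34 + 6 = 206
Denominator → 149 + 17 + 34 + 11 + 6 + 46 = 263
CON1 = 206 / 263 = 0.7833
Denominator → 149 + 17 + 34 + 11 + 6 = 217
CON3 = 206 / 217 = 0.9493
Difference = 94.93 − 78.33 = 16.60 percentage points

16.6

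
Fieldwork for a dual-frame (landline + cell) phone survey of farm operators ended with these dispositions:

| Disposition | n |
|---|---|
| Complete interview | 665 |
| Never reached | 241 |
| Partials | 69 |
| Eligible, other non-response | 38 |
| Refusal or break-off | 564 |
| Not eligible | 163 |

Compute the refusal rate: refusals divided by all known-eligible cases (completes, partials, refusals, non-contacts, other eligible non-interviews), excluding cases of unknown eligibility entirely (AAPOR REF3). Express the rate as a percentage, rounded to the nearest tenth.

35.8%

Numerator → 564
Base → 665 + 69 + 564 + 241 + 38 = 1577
REF3 = 564 / 1577 = 0.3576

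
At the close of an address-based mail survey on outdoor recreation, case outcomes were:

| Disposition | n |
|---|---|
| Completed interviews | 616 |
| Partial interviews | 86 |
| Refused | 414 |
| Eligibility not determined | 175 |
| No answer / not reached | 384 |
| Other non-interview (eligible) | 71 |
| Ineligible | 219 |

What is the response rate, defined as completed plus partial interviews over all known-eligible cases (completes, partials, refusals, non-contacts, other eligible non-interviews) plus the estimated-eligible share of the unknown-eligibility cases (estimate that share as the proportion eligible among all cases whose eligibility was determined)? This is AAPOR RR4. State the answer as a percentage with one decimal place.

40.7%

Num → 616 + 86 = 702
Determined eligible → 616 + 86 + 414 + 384 + 71 = 1571
e = 1571 / (1571 + 219) = 1571 / 1790 = 0.8777
Eligible share of unknowns → 0.8777 × 175 = 153.60
Base → 1571 + 153.60 = 1724.60
RR4 = 702 / 1724.60 = 0.4071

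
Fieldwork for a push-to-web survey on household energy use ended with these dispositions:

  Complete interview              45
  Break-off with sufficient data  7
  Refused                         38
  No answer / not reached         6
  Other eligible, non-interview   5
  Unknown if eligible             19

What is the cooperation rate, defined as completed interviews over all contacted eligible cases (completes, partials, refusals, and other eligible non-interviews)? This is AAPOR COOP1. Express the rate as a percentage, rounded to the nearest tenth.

Num → 45
Denominator → 45 + 7 + 38 + 5 = 95
COOP1 = 45 / 95 = 0.4737

47.4%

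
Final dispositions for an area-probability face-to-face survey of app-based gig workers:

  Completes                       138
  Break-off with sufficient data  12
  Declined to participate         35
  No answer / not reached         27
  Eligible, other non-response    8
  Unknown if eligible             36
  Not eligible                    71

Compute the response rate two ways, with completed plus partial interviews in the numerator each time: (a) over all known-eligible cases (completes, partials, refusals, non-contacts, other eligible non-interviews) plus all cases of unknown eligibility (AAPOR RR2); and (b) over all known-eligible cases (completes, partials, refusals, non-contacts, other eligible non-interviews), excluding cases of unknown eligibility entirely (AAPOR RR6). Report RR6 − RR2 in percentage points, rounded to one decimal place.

9.6

Numerator → 138 + 12 = 150
Denominator → 138 + 12 + 35 + 27 + 8 + 36 = 256
RR2 = 150 / 256 = 0.5859
Denominator → 138 + 12 + 35 + 27 + 8 = 220
RR6 = 150 / 220 = 0.6818
Difference = 68.18 − 58.59 = 9.59 percentage points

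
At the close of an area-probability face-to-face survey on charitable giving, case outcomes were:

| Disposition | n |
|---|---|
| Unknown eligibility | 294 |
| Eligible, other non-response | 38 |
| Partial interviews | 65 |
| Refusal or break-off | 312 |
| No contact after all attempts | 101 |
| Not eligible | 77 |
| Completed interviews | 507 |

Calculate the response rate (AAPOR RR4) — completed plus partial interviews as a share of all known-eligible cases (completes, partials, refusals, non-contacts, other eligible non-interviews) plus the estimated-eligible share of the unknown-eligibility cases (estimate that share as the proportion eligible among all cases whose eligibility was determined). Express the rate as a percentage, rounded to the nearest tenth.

44.1%

Top: 507 + 65 = 572
Eligible (known): 507 + 65 + 312 + 101 + 38 = 1023
e = 1023 / (1023 + 77) = 1023 / 1100 = 0.9300
Eligible share of unknowns: 0.9300 × 294 = 273.42
Base: 1023 + 273.42 = 1296.42
RR4 = 572 / 1296.42 = 0.4412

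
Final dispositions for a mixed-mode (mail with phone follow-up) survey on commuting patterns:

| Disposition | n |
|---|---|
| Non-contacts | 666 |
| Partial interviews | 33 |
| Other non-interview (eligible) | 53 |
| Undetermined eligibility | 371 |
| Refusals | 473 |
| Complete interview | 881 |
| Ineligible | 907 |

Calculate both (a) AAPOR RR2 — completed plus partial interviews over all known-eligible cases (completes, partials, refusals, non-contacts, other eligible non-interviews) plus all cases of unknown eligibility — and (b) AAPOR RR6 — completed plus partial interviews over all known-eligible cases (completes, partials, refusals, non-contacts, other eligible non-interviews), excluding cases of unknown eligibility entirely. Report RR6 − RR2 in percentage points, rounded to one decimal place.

6.5

Numerator = 881 + 33 = 914
Denom = 881 + 33 + 473 + 666 + 53 + 371 = 2477
RR2 = 914 / 2477 = 0.3690
Denom = 881 + 33 + 473 + 666 + 53 = 2106
RR6 = 914 / 2106 = 0.4340
Difference = 43.40 − 36.90 = 6.50 percentage points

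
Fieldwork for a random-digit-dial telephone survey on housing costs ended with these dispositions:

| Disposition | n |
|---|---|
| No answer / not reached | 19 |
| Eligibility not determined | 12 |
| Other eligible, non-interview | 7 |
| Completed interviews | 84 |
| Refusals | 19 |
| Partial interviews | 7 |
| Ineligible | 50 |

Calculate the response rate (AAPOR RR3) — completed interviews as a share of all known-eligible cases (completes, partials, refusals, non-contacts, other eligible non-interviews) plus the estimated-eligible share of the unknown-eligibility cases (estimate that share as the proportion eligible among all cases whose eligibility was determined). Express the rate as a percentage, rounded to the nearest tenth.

58.0%

Num = 84
Determined eligible = 84 + 7 + 19 + 19 + 7 = 136
e = 136 / (136 + 50) = 136 / 186 = 0.7312
Eligible share of unknowns = 0.7312 × 12 = 8.77
Denominator = 136 + 8.77 = 144.77
RR3 = 84 / 144.77 = 0.5802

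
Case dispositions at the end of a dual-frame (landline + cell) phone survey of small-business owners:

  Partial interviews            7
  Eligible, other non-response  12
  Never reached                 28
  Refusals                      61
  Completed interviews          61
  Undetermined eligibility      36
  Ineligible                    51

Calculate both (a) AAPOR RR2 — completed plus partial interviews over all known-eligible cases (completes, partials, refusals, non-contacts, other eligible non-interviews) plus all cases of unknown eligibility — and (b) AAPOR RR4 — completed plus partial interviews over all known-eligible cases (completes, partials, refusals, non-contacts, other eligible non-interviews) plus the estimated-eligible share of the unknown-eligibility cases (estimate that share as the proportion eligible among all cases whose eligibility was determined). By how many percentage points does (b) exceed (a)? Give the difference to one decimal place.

Top = 61 + 7 = 68
Denom = 61 + 7 + 61 + 28 + 12 + 36 = 205
RR2 = 68 / 205 = 0.3317
Eligible (known) = 61 + 7 + 61 + 28 + 12 = 169
e = 169 / (169 + 51) = 169 / 220 = 0.7682
Estimated eligible among unknowns = 0.7682 × 36 = 27.66
Denom = 169 + 27.66 = 196.66
RR4 = 68 / 196.66 = 0.3458
Difference = 34.58 − 33.17 = 1.41 percentage points

1.4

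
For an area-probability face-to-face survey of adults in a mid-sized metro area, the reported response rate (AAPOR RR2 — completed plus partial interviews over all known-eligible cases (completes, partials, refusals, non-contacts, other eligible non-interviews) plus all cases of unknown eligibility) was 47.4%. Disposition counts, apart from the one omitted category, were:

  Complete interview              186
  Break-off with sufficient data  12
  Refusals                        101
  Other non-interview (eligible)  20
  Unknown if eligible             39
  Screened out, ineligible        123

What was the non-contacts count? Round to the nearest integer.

60

Num: 186 + 12 = 198
RR2 = 198 / D = 0.474
D = 198 / 0.474 = 417.7
Rest of base = 358
non-contacts = 417.7 − 358 ≈ 60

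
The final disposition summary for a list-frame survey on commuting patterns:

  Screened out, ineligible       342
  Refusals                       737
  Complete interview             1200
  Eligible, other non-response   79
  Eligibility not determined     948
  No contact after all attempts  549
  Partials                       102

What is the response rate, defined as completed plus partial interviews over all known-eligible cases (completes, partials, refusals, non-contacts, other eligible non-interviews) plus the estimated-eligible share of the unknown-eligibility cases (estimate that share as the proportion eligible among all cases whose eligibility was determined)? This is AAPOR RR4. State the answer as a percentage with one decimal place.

37.1%

Num = 1200 + 102 = 1302
Known eligible = 1200 + 102 + 737 + 549 + 79 = 2667
e = 2667 / (2667 + 342) = 2667 / 3009 = 0.8863
Eligible share of unknowns = 0.8863 × 948 = 840.21
Denom = 2667 + 840.21 = 3507.21
RR4 = 1302 / 3507.21 = 0.3712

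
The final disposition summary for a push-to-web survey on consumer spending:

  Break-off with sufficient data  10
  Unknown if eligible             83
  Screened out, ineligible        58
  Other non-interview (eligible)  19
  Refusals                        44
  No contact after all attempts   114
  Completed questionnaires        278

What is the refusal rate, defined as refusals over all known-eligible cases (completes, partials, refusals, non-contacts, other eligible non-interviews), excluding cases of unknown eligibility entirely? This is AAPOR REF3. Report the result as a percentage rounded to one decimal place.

9.5%

Numerator = 44
Denominator = 278 + 10 + 44 + 114 + 19 = 465
REF3 = 44 / 465 = 0.0946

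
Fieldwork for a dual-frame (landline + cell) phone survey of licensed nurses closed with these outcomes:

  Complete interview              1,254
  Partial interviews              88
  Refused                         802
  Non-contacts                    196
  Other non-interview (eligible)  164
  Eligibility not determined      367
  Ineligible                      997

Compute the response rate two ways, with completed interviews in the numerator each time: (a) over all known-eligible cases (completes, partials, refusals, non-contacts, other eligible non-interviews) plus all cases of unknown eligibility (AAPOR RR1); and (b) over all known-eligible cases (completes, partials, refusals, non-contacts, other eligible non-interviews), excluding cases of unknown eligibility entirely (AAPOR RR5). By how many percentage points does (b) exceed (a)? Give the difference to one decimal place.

6.4

Numerator = 1254
Denom = 1254 + 88 + 802 + 196 + 164 + 367 = 2871
RR1 = 1254 / 2871 = 0.4368
Denom = 1254 + 88 + 802 + 196 + 164 = 2504
RR5 = 1254 / 2504 = 0.5008
Difference = 50.08 − 43.68 = 6.40 percentage points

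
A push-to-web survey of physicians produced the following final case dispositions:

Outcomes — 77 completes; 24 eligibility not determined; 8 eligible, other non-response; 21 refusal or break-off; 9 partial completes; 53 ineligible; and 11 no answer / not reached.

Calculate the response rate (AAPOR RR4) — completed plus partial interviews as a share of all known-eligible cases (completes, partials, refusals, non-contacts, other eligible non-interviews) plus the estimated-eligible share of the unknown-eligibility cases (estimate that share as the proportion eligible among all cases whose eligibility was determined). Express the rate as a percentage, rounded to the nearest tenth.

60.2%

Num: 77 + 9 = 86
Determined eligible: 77 + 9 + 21 + 11 + 8 = 126
e = 126 / (126 + 53) = 126 / 179 = 0.7039
e × U: 0.7039 × 24 = 16.89
Base: 126 + 16.89 = 142.89
RR4 = 86 / 142.89 = 0.6019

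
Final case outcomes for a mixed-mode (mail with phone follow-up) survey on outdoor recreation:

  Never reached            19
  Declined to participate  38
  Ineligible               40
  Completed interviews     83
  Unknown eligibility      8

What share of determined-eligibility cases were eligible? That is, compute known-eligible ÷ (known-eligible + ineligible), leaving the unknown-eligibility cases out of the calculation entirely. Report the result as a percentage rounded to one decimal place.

77.8%

Known eligible → 83 + 38 + 19 = 140
e = 140 / (140 + 40) = 140 / 180 = 0.7778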